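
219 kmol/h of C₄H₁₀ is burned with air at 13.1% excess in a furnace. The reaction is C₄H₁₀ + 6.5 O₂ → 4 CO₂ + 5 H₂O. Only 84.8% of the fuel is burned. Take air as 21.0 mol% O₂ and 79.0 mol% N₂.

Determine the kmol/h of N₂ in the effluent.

6060 kmol/h

Stoichiometric O₂ = 6.5 × 219 = 1424 kmol/h; O₂ fed = 1424 × 1.131 = 1610 kmol/h.
N₂ fed = 1610 × 79/21 = 6057 kmol/h.
Fuel reacted = 0.848 × 219 → ξ = 185.7 kmol/h.
Outlet (n = n₀ + ν ξ):
  C₄H₁₀: 219 − 1(185.7) = 33.29
  O₂: 1610 − 6.5(185.7) = 402.9
  N₂: 6057 (inert)
  CO₂: 0 + 4(185.7) = 742.8
  H₂O: 0 + 5(185.7) = 928.6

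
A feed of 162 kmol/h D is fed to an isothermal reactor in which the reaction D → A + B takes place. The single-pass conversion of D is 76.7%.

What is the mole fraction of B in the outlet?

0.434

D reacted = 0.767 × 162 = 124.3 kmol/h; ν_D = −1, so ξ = 124.3/1 = 124.3 kmol/h.
Outlet amounts (n = n₀ + ν ξ):
  D: 162 − 1(124.3) = 37.75
  A: 0 + 1(124.3) = 124.3
  B: 0 + 1(124.3) = 124.3
Total out = 286.3 kmol/h; y_B = 124.3 / 286.3 = 0.4341.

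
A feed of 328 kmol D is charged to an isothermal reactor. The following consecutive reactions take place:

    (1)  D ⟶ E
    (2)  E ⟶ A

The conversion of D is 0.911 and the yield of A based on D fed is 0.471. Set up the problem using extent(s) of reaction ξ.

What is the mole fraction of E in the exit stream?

0.44

Conversion of D: D consumed = 1ξ₁ = 0.911 × 328 → ξ₁ = 298.8 kmol.
Yield of A: 1ξ₂ / 328 = 0.471 → ξ₂ = 154.5 kmol.
Outlet amounts (n = n₀ + Σ ν·ξ):
  D: 328 − 1(298.8) = 29.19
  E: 0 + 1(298.8) − 1(154.5) = 144.3
  A: 0 + 1(154.5) = 154.5
Total out = 328 kmol; y_E = 144.3 / 328 = 0.44.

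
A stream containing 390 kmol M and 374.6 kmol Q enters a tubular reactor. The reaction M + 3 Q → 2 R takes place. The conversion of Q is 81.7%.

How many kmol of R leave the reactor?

204 kmol

Q reacted = 0.817 × 374.6 = 306 kmol; ν_Q = −3, so ξ = 306/3 = 102 kmol.
Outlet amounts (n = n₀ + ν ξ):
  M: 390 − 1(102) = 288
  Q: 374.6 − 3(102) = 68.55
  R: 0 + 2(102) = 204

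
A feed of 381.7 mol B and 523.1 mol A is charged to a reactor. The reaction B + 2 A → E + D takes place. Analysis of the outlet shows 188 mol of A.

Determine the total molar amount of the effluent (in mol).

737 mol

For A: n = n₀ − 2ξ → 188 = 523.1 − 2ξ, giving ξ = 167.6 mol.
Outlet amounts (n = n₀ + ν ξ):
  B: 381.7 − 1(167.6) = 214.1
  A: 523.1 − 2(167.6) = 188
  E: 0 + 1(167.6) = 167.6
  D: 0 + 1(167.6) = 167.6
Total out = 214.1 + 188 + 167.6 + 167.6 = 737.2 mol.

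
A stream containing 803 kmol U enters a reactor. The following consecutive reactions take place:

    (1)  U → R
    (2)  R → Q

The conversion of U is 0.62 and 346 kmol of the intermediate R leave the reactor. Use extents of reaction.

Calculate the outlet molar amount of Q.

Conversion of U: U consumed = 1ξ₁ = 0.62 × 803 → ξ₁ = 497.9 kmol.
R balance: n_R = 0 + 1ξ₁ − 1ξ₂ = 346 → ξ₂ = (1·497.9 − 346)/1 = 151.9 kmol.
Outlet amounts (n = n₀ + Σ ν·ξ):
  U: 803 − 1(497.9) = 305.1
  R: 0 + 1(497.9) − 1(151.9) = 346
  Q: 0 + 1(151.9) = 151.9

152 kmol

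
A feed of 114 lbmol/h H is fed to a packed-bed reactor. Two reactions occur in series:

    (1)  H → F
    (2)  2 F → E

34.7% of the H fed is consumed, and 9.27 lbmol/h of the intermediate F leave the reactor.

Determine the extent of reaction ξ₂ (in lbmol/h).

Conversion of H: H consumed = 1ξ₁ = 0.347 × 114 → ξ₁ = 39.56 lbmol/h.
F balance: n_F = 0 + 1ξ₁ − 2ξ₂ = 9.27 → ξ₂ = (1·39.56 − 9.27)/2 = 15.14 lbmol/h.
Outlet amounts (n = n₀ + Σ ν·ξ):
  H: 114 − 1(39.56) = 74.44
  F: 0 + 1(39.56) − 2(15.14) = 9.27
  E: 0 + 1(15.14) = 15.14

ξ₂ = 15.1 lbmol/h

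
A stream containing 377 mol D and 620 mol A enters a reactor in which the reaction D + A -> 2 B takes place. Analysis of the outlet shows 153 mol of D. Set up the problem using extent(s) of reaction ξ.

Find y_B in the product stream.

0.449

For D: n = n₀ − 1ξ → 153 = 377 − 1ξ, giving ξ = 224 mol.
Outlet amounts (n = n₀ + ν ξ):
  D: 377 − 1(224) = 153
  A: 620 − 1(224) = 396
  B: 0 + 2(224) = 448
Total out = 997 mol; y_B = 448 / 997 = 0.4493.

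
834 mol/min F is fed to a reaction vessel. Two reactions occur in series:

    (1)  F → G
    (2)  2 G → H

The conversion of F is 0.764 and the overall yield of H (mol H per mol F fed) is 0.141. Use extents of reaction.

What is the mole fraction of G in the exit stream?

0.561

Conversion of F: F consumed = 1ξ₁ = 0.764 × 834 → ξ₁ = 637.2 mol/min.
Yield of H: 1ξ₂ / 834 = 0.141 → ξ₂ = 117.6 mol/min.
Outlet amounts (n = n₀ + Σ ν·ξ):
  F: 834 − 1(637.2) = 196.8
  G: 0 + 1(637.2) − 2(117.6) = 402
  H: 0 + 1(117.6) = 117.6
Total out = 716.4 mol/min; y_G = 402 / 716.4 = 0.5611.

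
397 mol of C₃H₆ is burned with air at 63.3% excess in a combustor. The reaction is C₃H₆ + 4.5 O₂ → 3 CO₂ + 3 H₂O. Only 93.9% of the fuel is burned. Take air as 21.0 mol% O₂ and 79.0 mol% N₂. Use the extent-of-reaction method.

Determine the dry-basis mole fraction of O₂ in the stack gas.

Stoichiometric O₂ = 4.5 × 397 = 1786 mol; O₂ fed = 1786 × 1.633 = 2917 mol.
N₂ fed = 2917 × 79/21 = 10970 mol.
Fuel reacted = 0.939 × 397 → ξ = 372.8 mol.
Outlet (n = n₀ + ν ξ):
  C₃H₆: 397 − 1(372.8) = 24.22
  O₂: 2917 − 4.5(372.8) = 1240
  N₂: 10970 (inert)
  CO₂: 0 + 3(372.8) = 1118
  H₂O: 0 + 3(372.8) = 1118
Dry total = 13360 mol; y_O₂ (dry) = 1240 / 13360 = 0.09282.

0.0928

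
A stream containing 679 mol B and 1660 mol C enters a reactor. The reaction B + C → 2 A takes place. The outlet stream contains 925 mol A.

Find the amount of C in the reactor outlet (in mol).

For A: n = n₀ + 2ξ → 925 = 0 + 2ξ, giving ξ = 462.5 mol.
Outlet amounts (n = n₀ + ν ξ):
  B: 679 − 1(462.5) = 216.5
  C: 1660 − 1(462.5) = 1198
  A: 0 + 2(462.5) = 925

1200 mol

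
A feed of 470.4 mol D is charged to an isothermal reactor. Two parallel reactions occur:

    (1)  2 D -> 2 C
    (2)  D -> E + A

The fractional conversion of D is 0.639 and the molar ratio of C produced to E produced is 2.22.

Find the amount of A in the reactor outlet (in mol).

Conversion of D: D consumed = 0.639 × 470.4 = 300.6 mol = 2ξ₁ + 1ξ₂.
Selectivity: 2ξ₁ / (1ξ₂) = 2.22 → ξ₁ = 1.11 ξ₂.
Substitute: (2·1.11 + 1) ξ₂ = 300.6 → ξ₂ = 93.35 mol, ξ₁ = 103.6 mol.
Outlet amounts (n = n₀ + Σ ν·ξ):
  D: 470.4 − 2(103.6) − 1(93.35) = 169.8
  C: 0 + 2(103.6) = 207.2
  E: 0 + 1(93.35) = 93.35
  A: 0 + 1(93.35) = 93.35

93.3 mol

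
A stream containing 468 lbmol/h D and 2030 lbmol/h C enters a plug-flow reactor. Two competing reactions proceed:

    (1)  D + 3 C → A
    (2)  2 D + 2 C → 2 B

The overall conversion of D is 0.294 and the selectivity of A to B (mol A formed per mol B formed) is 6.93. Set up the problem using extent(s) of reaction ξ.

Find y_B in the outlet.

Conversion of D: D consumed = 0.294 × 468 = 137.6 lbmol/h = 1ξ₁ + 2ξ₂.
Selectivity: 1ξ₁ / (2ξ₂) = 6.93 → ξ₁ = 13.86 ξ₂.
Substitute: (1·13.86 + 2) ξ₂ = 137.6 → ξ₂ = 8.675 lbmol/h, ξ₁ = 120.2 lbmol/h.
Outlet amounts (n = n₀ + Σ ν·ξ):
  D: 468 − 1(120.2) − 2(8.675) = 330.4
  C: 2030 − 3(120.2) − 2(8.675) = 1652
  A: 0 + 1(120.2) = 120.2
  B: 0 + 2(8.675) = 17.35
Total out = 2120 lbmol/h; y_B = 17.35 / 2120 = 0.008185.

0.00818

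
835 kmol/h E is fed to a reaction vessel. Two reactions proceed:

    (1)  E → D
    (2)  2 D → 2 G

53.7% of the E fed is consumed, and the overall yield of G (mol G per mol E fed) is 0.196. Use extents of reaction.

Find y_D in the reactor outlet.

0.341

Conversion of E: E consumed = 1ξ₁ = 0.537 × 835 → ξ₁ = 448.4 kmol/h.
Yield of G: 2ξ₂ / 835 = 0.196 → ξ₂ = 81.83 kmol/h.
Outlet amounts (n = n₀ + Σ ν·ξ):
  E: 835 − 1(448.4) = 386.6
  D: 0 + 1(448.4) − 2(81.83) = 284.7
  G: 0 + 2(81.83) = 163.7
Total out = 835 kmol/h; y_D = 284.7 / 835 = 0.341.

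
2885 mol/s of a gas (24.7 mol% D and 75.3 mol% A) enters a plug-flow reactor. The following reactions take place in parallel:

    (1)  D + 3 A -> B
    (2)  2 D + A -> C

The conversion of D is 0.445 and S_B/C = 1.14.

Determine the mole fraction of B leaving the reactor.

Conversion of D: D consumed = 0.445 × 712.6 = 317.1 mol/s = 1ξ₁ + 2ξ₂.
Selectivity: 1ξ₁ / (1ξ₂) = 1.14 → ξ₁ = 1.14 ξ₂.
Substitute: (1·1.14 + 2) ξ₂ = 317.1 → ξ₂ = 101 mol/s, ξ₁ = 115.1 mol/s.
Outlet amounts (n = n₀ + Σ ν·ξ):
  D: 712.6 − 1(115.1) − 2(101) = 395.5
  A: 2172 − 3(115.1) − 1(101) = 1726
  B: 0 + 1(115.1) = 115.1
  C: 0 + 1(101) = 101
Total out = 2338 mol/s; y_B = 115.1 / 2338 = 0.04925.

0.0492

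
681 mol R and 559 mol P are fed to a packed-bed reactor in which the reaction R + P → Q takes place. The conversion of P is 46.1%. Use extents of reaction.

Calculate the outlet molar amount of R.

423 mol

P reacted = 0.461 × 559 = 257.7 mol; ν_P = −1, so ξ = 257.7/1 = 257.7 mol.
Outlet amounts (n = n₀ + ν ξ):
  R: 681 − 1(257.7) = 423.3
  P: 559 − 1(257.7) = 301.3
  Q: 0 + 1(257.7) = 257.7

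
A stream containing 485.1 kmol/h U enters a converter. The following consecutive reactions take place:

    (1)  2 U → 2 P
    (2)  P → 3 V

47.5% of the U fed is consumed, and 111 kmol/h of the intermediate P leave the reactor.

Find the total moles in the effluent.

724 kmol/h

Conversion of U: U consumed = 2ξ₁ = 0.475 × 485.1 → ξ₁ = 115.2 kmol/h.
P balance: n_P = 0 + 2ξ₁ − 1ξ₂ = 111 → ξ₂ = (2·115.2 − 111)/1 = 119.4 kmol/h.
Outlet amounts (n = n₀ + Σ ν·ξ):
  U: 485.1 − 2(115.2) = 254.7
  P: 0 + 2(115.2) − 1(119.4) = 111
  V: 0 + 3(119.4) = 358.3
Total out = 254.7 + 111 + 358.3 = 723.9 kmol/h.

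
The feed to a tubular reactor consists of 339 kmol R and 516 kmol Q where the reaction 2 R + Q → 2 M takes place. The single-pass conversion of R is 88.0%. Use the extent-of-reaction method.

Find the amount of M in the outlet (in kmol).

298 kmol

R reacted = 0.88 × 339 = 298.3 kmol; ν_R = −2, so ξ = 298.3/2 = 149.2 kmol.
Outlet amounts (n = n₀ + ν ξ):
  R: 339 − 2(149.2) = 40.68
  Q: 516 − 1(149.2) = 366.8
  M: 0 + 2(149.2) = 298.3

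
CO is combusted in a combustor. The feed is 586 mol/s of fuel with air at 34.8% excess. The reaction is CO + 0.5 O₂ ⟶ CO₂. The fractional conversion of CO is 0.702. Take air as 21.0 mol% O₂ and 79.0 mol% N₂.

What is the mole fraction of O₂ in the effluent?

0.0837

Stoichiometric O₂ = 0.5 × 586 = 293 mol/s; O₂ fed = 293 × 1.348 = 395 mol/s.
N₂ fed = 395 × 79/21 = 1486 mol/s.
Fuel reacted = 0.702 × 586 → ξ = 411.4 mol/s.
Outlet (n = n₀ + ν ξ):
  CO: 586 − 1(411.4) = 174.6
  O₂: 395 − 0.5(411.4) = 189.3
  N₂: 1486 (inert)
  CO₂: 0 + 1(411.4) = 411.4
Total out = 2261 mol/s; y_O₂ = 189.3 / 2261 = 0.08371.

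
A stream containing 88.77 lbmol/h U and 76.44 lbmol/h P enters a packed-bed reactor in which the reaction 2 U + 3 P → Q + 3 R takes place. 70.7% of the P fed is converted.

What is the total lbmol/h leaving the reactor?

P reacted = 0.707 × 76.44 = 54.04 lbmol/h; ν_P = −3, so ξ = 54.04/3 = 18.01 lbmol/h.
Outlet amounts (n = n₀ + ν ξ):
  U: 88.77 − 2(18.01) = 52.74
  P: 76.44 − 3(18.01) = 22.4
  Q: 0 + 1(18.01) = 18.01
  R: 0 + 3(18.01) = 54.04
Total out = 52.74 + 22.4 + 18.01 + 54.04 = 147.2 lbmol/h.

147 lbmol/h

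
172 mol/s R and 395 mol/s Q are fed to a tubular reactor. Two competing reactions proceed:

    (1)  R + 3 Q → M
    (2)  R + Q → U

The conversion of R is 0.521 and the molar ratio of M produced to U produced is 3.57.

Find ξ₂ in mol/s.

ξ₂ = 19.6 mol/s

Conversion of R: R consumed = 0.521 × 172 = 89.61 mol/s = 1ξ₁ + 1ξ₂.
Selectivity: 1ξ₁ / (1ξ₂) = 3.57 → ξ₁ = 3.57 ξ₂.
Substitute: (1·3.57 + 1) ξ₂ = 89.61 → ξ₂ = 19.61 mol/s, ξ₁ = 70 mol/s.
Outlet amounts (n = n₀ + Σ ν·ξ):
  R: 172 − 1(70) − 1(19.61) = 82.39
  Q: 395 − 3(70) − 1(19.61) = 165.4
  M: 0 + 1(70) = 70
  U: 0 + 1(19.61) = 19.61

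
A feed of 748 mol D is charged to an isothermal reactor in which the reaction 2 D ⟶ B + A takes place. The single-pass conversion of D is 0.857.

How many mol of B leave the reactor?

D reacted = 0.857 × 748 = 641 mol; ν_D = −2, so ξ = 641/2 = 320.5 mol.
Outlet amounts (n = n₀ + ν ξ):
  D: 748 − 2(320.5) = 107
  B: 0 + 1(320.5) = 320.5
  A: 0 + 1(320.5) = 320.5

321 mol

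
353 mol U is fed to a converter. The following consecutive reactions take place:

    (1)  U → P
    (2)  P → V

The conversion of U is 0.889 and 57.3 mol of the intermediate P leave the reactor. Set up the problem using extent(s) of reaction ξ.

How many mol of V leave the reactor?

Conversion of U: U consumed = 1ξ₁ = 0.889 × 353 → ξ₁ = 313.8 mol.
P balance: n_P = 0 + 1ξ₁ − 1ξ₂ = 57.3 → ξ₂ = (1·313.8 − 57.3)/1 = 256.5 mol.
Outlet amounts (n = n₀ + Σ ν·ξ):
  U: 353 − 1(313.8) = 39.18
  P: 0 + 1(313.8) − 1(256.5) = 57.3
  V: 0 + 1(256.5) = 256.5

257 mol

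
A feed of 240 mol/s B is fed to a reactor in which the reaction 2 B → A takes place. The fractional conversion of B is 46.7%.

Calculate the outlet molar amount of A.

56 mol/s

B reacted = 0.467 × 240 = 112.1 mol/s; ν_B = −2, so ξ = 112.1/2 = 56.04 mol/s.
Outlet amounts (n = n₀ + ν ξ):
  B: 240 − 2(56.04) = 127.9
  A: 0 + 1(56.04) = 56.04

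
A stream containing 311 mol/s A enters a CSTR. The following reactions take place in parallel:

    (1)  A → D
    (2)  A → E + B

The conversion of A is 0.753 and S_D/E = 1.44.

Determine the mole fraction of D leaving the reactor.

Conversion of A: A consumed = 0.753 × 311 = 234.2 mol/s = 1ξ₁ + 1ξ₂.
Selectivity: 1ξ₁ / (1ξ₂) = 1.44 → ξ₁ = 1.44 ξ₂.
Substitute: (1·1.44 + 1) ξ₂ = 234.2 → ξ₂ = 95.98 mol/s, ξ₁ = 138.2 mol/s.
Outlet amounts (n = n₀ + Σ ν·ξ):
  A: 311 − 1(138.2) − 1(95.98) = 76.82
  D: 0 + 1(138.2) = 138.2
  E: 0 + 1(95.98) = 95.98
  B: 0 + 1(95.98) = 95.98
Total out = 407 mol/s; y_D = 138.2 / 407 = 0.3396.

0.34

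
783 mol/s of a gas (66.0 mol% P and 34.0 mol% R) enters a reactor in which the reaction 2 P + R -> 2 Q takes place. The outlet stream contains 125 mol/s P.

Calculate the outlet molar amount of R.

70.3 mol/s

For P: n = n₀ − 2ξ → 125 = 516.8 − 2ξ, giving ξ = 195.9 mol/s.
Outlet amounts (n = n₀ + ν ξ):
  P: 516.8 − 2(195.9) = 125
  R: 266.2 − 1(195.9) = 70.33
  Q: 0 + 2(195.9) = 391.8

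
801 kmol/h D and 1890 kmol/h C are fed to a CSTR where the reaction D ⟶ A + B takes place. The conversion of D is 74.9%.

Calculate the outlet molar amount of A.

600 kmol/h

D reacted = 0.749 × 801 = 599.9 kmol/h; ν_D = −1, so ξ = 599.9/1 = 599.9 kmol/h.
Outlet amounts (n = n₀ + ν ξ):
  D: 801 − 1(599.9) = 201.1
  A: 0 + 1(599.9) = 599.9
  B: 0 + 1(599.9) = 599.9
  C: 1890 (inert)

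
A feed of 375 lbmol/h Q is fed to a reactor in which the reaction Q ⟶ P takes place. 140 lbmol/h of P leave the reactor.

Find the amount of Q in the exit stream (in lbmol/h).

For P: n = n₀ + 1ξ → 140 = 0 + 1ξ, giving ξ = 140 lbmol/h.
Outlet amounts (n = n₀ + ν ξ):
  Q: 375 − 1(140) = 235
  P: 0 + 1(140) = 140

235 lbmol/h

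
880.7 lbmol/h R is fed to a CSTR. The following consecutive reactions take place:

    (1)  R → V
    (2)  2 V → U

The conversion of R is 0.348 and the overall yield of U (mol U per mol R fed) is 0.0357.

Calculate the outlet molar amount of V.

244 lbmol/h

Conversion of R: R consumed = 1ξ₁ = 0.348 × 880.7 → ξ₁ = 306.5 lbmol/h.
Yield of U: 1ξ₂ / 880.7 = 0.0357 → ξ₂ = 31.44 lbmol/h.
Outlet amounts (n = n₀ + Σ ν·ξ):
  R: 880.7 − 1(306.5) = 574.2
  V: 0 + 1(306.5) − 2(31.44) = 243.6
  U: 0 + 1(31.44) = 31.44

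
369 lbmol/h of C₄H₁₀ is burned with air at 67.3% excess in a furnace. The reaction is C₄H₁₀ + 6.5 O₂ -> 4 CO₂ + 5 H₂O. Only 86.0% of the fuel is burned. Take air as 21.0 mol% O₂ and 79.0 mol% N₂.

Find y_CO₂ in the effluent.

Stoichiometric O₂ = 6.5 × 369 = 2398 lbmol/h; O₂ fed = 2398 × 1.673 = 4013 lbmol/h.
N₂ fed = 4013 × 79/21 = 15100 lbmol/h.
Fuel reacted = 0.86 × 369 → ξ = 317.3 lbmol/h.
Outlet (n = n₀ + ν ξ):
  C₄H₁₀: 369 − 1(317.3) = 51.66
  O₂: 4013 − 6.5(317.3) = 1950
  N₂: 15100 (inert)
  CO₂: 0 + 4(317.3) = 1269
  H₂O: 0 + 5(317.3) = 1587
Total out = 19950 lbmol/h; y_CO₂ = 1269 / 19950 = 0.06362.

0.0636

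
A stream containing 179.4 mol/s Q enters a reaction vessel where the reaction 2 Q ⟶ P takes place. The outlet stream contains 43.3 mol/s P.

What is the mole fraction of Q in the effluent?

For P: n = n₀ + 1ξ → 43.3 = 0 + 1ξ, giving ξ = 43.3 mol/s.
Outlet amounts (n = n₀ + ν ξ):
  Q: 179.4 − 2(43.3) = 92.8
  P: 0 + 1(43.3) = 43.3
Total out = 136.1 mol/s; y_Q = 92.8 / 136.1 = 0.6819.

0.682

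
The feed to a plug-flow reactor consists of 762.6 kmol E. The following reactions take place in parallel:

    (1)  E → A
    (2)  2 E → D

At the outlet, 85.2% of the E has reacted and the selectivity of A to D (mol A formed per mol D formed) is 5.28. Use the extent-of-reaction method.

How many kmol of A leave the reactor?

Conversion of E: E consumed = 0.852 × 762.6 = 649.7 kmol = 1ξ₁ + 2ξ₂.
Selectivity: 1ξ₁ / (1ξ₂) = 5.28 → ξ₁ = 5.28 ξ₂.
Substitute: (1·5.28 + 2) ξ₂ = 649.7 → ξ₂ = 89.25 kmol, ξ₁ = 471.2 kmol.
Outlet amounts (n = n₀ + Σ ν·ξ):
  E: 762.6 − 1(471.2) − 2(89.25) = 112.9
  A: 0 + 1(471.2) = 471.2
  D: 0 + 1(89.25) = 89.25

471 kmol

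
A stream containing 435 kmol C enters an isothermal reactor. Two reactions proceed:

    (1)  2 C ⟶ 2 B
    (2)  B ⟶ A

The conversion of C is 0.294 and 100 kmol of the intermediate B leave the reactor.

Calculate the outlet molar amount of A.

27.9 kmol

Conversion of C: C consumed = 2ξ₁ = 0.294 × 435 → ξ₁ = 63.94 kmol.
B balance: n_B = 0 + 2ξ₁ − 1ξ₂ = 100 → ξ₂ = (2·63.94 − 100)/1 = 27.89 kmol.
Outlet amounts (n = n₀ + Σ ν·ξ):
  C: 435 − 2(63.94) = 307.1
  B: 0 + 2(63.94) − 1(27.89) = 100
  A: 0 + 1(27.89) = 27.89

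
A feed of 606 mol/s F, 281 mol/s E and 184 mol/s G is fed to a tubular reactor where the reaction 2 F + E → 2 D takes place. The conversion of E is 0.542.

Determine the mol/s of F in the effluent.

301 mol/s

E reacted = 0.542 × 281 = 152.3 mol/s; ν_E = −1, so ξ = 152.3/1 = 152.3 mol/s.
Outlet amounts (n = n₀ + ν ξ):
  F: 606 − 2(152.3) = 301.4
  E: 281 − 1(152.3) = 128.7
  D: 0 + 2(152.3) = 304.6
  G: 184 (inert)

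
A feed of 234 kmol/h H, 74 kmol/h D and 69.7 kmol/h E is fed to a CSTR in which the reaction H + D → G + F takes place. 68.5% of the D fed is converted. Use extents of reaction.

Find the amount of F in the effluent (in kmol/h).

50.7 kmol/h

D reacted = 0.685 × 74 = 50.69 kmol/h; ν_D = −1, so ξ = 50.69/1 = 50.69 kmol/h.
Outlet amounts (n = n₀ + ν ξ):
  H: 234 − 1(50.69) = 183.3
  D: 74 − 1(50.69) = 23.31
  G: 0 + 1(50.69) = 50.69
  F: 0 + 1(50.69) = 50.69
  E: 69.7 (inert)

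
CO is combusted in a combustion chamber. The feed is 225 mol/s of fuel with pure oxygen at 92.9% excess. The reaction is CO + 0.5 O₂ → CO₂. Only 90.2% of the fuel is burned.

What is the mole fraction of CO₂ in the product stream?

0.596

Stoichiometric O₂ = 0.5 × 225 = 112.5 mol/s; O₂ fed = 112.5 × 1.929 = 217 mol/s.
Fuel reacted = 0.902 × 225 → ξ = 203 mol/s.
Outlet (n = n₀ + ν ξ):
  CO: 225 − 1(203) = 22.05
  O₂: 217 − 0.5(203) = 115.5
  CO₂: 0 + 1(203) = 203
Total out = 340.5 mol/s; y_CO₂ = 203 / 340.5 = 0.596.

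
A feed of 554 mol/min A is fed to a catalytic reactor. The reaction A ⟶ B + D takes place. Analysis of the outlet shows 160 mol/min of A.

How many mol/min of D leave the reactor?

For A: n = n₀ − 1ξ → 160 = 554 − 1ξ, giving ξ = 394 mol/min.
Outlet amounts (n = n₀ + ν ξ):
  A: 554 − 1(394) = 160
  B: 0 + 1(394) = 394
  D: 0 + 1(394) = 394

394 mol/min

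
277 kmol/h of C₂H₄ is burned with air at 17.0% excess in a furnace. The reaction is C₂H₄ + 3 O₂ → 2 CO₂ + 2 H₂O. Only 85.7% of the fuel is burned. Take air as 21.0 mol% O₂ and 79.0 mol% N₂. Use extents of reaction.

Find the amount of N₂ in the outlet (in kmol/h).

Stoichiometric O₂ = 3 × 277 = 831 kmol/h; O₂ fed = 831 × 1.170 = 972.3 kmol/h.
N₂ fed = 972.3 × 79/21 = 3658 kmol/h.
Fuel reacted = 0.857 × 277 → ξ = 237.4 kmol/h.
Outlet (n = n₀ + ν ξ):
  C₂H₄: 277 − 1(237.4) = 39.61
  O₂: 972.3 − 3(237.4) = 260.1
  N₂: 3658 (inert)
  CO₂: 0 + 2(237.4) = 474.8
  H₂O: 0 + 2(237.4) = 474.8

3660 kmol/h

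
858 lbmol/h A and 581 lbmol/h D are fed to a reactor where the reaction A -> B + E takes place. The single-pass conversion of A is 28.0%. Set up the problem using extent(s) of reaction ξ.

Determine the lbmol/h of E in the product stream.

240 lbmol/h

A reacted = 0.28 × 858 = 240.2 lbmol/h; ν_A = −1, so ξ = 240.2/1 = 240.2 lbmol/h.
Outlet amounts (n = n₀ + ν ξ):
  A: 858 − 1(240.2) = 617.8
  B: 0 + 1(240.2) = 240.2
  E: 0 + 1(240.2) = 240.2
  D: 581 (inert)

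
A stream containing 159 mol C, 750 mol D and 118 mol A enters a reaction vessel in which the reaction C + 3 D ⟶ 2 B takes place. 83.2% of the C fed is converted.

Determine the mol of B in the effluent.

C reacted = 0.832 × 159 = 132.3 mol; ν_C = −1, so ξ = 132.3/1 = 132.3 mol.
Outlet amounts (n = n₀ + ν ξ):
  C: 159 − 1(132.3) = 26.71
  D: 750 − 3(132.3) = 353.1
  B: 0 + 2(132.3) = 264.6
  A: 118 (inert)

265 mol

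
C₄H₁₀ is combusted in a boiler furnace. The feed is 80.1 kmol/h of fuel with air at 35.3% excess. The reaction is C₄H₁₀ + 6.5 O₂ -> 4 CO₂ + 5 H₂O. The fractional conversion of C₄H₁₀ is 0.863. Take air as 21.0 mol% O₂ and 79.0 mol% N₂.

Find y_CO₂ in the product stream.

0.0781

Stoichiometric O₂ = 6.5 × 80.1 = 520.6 kmol/h; O₂ fed = 520.6 × 1.353 = 704.4 kmol/h.
N₂ fed = 704.4 × 79/21 = 2650 kmol/h.
Fuel reacted = 0.863 × 80.1 → ξ = 69.13 kmol/h.
Outlet (n = n₀ + ν ξ):
  C₄H₁₀: 80.1 − 1(69.13) = 10.97
  O₂: 704.4 − 6.5(69.13) = 255.1
  N₂: 2650 (inert)
  CO₂: 0 + 4(69.13) = 276.5
  H₂O: 0 + 5(69.13) = 345.6
Total out = 3538 kmol/h; y_CO₂ = 276.5 / 3538 = 0.07815.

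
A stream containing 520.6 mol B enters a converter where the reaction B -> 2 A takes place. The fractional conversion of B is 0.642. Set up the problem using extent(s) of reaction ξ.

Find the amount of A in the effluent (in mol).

668 mol

B reacted = 0.642 × 520.6 = 334.2 mol; ν_B = −1, so ξ = 334.2/1 = 334.2 mol.
Outlet amounts (n = n₀ + ν ξ):
  B: 520.6 − 1(334.2) = 186.4
  A: 0 + 2(334.2) = 668.5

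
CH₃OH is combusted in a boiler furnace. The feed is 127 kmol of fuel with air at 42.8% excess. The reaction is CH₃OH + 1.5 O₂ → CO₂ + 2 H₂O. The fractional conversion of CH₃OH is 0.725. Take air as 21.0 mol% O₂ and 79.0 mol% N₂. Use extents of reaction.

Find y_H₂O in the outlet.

0.125

Stoichiometric O₂ = 1.5 × 127 = 190.5 kmol; O₂ fed = 190.5 × 1.428 = 272 kmol.
N₂ fed = 272 × 79/21 = 1023 kmol.
Fuel reacted = 0.725 × 127 → ξ = 92.08 kmol.
Outlet (n = n₀ + ν ξ):
  CH₃OH: 127 − 1(92.08) = 34.92
  O₂: 272 − 1.5(92.08) = 133.9
  N₂: 1023 (inert)
  CO₂: 0 + 1(92.08) = 92.08
  H₂O: 0 + 2(92.08) = 184.2
Total out = 1468 kmol; y_H₂O = 184.2 / 1468 = 0.1254.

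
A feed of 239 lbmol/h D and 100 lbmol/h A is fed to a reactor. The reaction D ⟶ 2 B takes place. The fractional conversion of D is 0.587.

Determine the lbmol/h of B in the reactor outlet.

281 lbmol/h

D reacted = 0.587 × 239 = 140.3 lbmol/h; ν_D = −1, so ξ = 140.3/1 = 140.3 lbmol/h.
Outlet amounts (n = n₀ + ν ξ):
  D: 239 − 1(140.3) = 98.71
  B: 0 + 2(140.3) = 280.6
  A: 100 (inert)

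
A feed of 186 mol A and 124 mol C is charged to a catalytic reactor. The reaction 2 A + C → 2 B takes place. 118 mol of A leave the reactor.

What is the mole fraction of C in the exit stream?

For A: n = n₀ − 2ξ → 118 = 186 − 2ξ, giving ξ = 34 mol.
Outlet amounts (n = n₀ + ν ξ):
  A: 186 − 2(34) = 118
  C: 124 − 1(34) = 90
  B: 0 + 2(34) = 68
Total out = 276 mol; y_C = 90 / 276 = 0.3261.

0.326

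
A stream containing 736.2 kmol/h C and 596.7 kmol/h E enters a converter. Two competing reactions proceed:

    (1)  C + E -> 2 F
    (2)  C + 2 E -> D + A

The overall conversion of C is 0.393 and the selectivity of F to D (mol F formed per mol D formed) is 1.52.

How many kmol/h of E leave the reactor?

Conversion of C: C consumed = 0.393 × 736.2 = 289.3 kmol/h = 1ξ₁ + 1ξ₂.
Selectivity: 2ξ₁ / (1ξ₂) = 1.52 → ξ₁ = 0.76 ξ₂.
Substitute: (1·0.76 + 1) ξ₂ = 289.3 → ξ₂ = 164.4 kmol/h, ξ₁ = 124.9 kmol/h.
Outlet amounts (n = n₀ + Σ ν·ξ):
  C: 736.2 − 1(124.9) − 1(164.4) = 446.9
  E: 596.7 − 1(124.9) − 2(164.4) = 143
  F: 0 + 2(124.9) = 249.9
  D: 0 + 1(164.4) = 164.4
  A: 0 + 1(164.4) = 164.4

143 kmol/h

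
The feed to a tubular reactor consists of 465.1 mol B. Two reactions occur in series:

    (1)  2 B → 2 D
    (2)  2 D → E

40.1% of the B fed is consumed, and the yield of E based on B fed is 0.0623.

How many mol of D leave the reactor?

129 mol

Conversion of B: B consumed = 2ξ₁ = 0.401 × 465.1 → ξ₁ = 93.25 mol.
Yield of E: 1ξ₂ / 465.1 = 0.0623 → ξ₂ = 28.98 mol.
Outlet amounts (n = n₀ + Σ ν·ξ):
  B: 465.1 − 2(93.25) = 278.6
  D: 0 + 2(93.25) − 2(28.98) = 128.6
  E: 0 + 1(28.98) = 28.98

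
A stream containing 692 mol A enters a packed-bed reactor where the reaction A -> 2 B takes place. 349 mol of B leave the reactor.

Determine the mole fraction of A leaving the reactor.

For B: n = n₀ + 2ξ → 349 = 0 + 2ξ, giving ξ = 174.5 mol.
Outlet amounts (n = n₀ + ν ξ):
  A: 692 − 1(174.5) = 517.5
  B: 0 + 2(174.5) = 349
Total out = 866.5 mol; y_A = 517.5 / 866.5 = 0.5972.

0.597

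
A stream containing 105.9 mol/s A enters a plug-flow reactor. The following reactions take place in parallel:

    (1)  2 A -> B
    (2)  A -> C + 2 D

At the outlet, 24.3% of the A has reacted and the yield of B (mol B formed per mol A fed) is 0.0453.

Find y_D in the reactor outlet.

0.242

Yield of B: 1ξ₁ / 105.9 = 0.0453 → ξ₁ = 4.797 mol/s.
Conversion of A: 2ξ₁ + 1ξ₂ = 0.243 × 105.9 = 25.73 → ξ₂ = 16.14 mol/s.
Outlet amounts (n = n₀ + Σ ν·ξ):
  A: 105.9 − 2(4.797) − 1(16.14) = 80.17
  B: 0 + 1(4.797) = 4.797
  C: 0 + 1(16.14) = 16.14
  D: 0 + 2(16.14) = 32.28
Total out = 133.4 mol/s; y_D = 32.28 / 133.4 = 0.242.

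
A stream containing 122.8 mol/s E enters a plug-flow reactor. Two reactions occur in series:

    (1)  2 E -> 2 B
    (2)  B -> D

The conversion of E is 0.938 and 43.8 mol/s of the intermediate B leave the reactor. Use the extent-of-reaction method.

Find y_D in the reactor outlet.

Conversion of E: E consumed = 2ξ₁ = 0.938 × 122.8 → ξ₁ = 57.59 mol/s.
B balance: n_B = 0 + 2ξ₁ − 1ξ₂ = 43.8 → ξ₂ = (2·57.59 − 43.8)/1 = 71.39 mol/s.
Outlet amounts (n = n₀ + Σ ν·ξ):
  E: 122.8 − 2(57.59) = 7.614
  B: 0 + 2(57.59) − 1(71.39) = 43.8
  D: 0 + 1(71.39) = 71.39
Total out = 122.8 mol/s; y_D = 71.39 / 122.8 = 0.5813.

0.581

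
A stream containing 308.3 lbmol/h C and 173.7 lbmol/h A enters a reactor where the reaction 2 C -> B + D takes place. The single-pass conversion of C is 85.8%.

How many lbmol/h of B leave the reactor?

132 lbmol/h

C reacted = 0.858 × 308.3 = 264.5 lbmol/h; ν_C = −2, so ξ = 264.5/2 = 132.3 lbmol/h.
Outlet amounts (n = n₀ + ν ξ):
  C: 308.3 − 2(132.3) = 43.78
  B: 0 + 1(132.3) = 132.3
  D: 0 + 1(132.3) = 132.3
  A: 173.7 (inert)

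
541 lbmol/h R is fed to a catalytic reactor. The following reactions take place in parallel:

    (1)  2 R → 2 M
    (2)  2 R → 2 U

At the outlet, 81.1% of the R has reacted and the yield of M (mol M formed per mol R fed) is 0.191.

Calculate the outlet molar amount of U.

Yield of M: 2ξ₁ / 541 = 0.191 → ξ₁ = 51.67 lbmol/h.
Conversion of R: 2ξ₁ + 2ξ₂ = 0.811 × 541 = 438.8 → ξ₂ = 167.7 lbmol/h.
Outlet amounts (n = n₀ + Σ ν·ξ):
  R: 541 − 2(51.67) − 2(167.7) = 102.2
  M: 0 + 2(51.67) = 103.3
  U: 0 + 2(167.7) = 335.4

335 lbmol/h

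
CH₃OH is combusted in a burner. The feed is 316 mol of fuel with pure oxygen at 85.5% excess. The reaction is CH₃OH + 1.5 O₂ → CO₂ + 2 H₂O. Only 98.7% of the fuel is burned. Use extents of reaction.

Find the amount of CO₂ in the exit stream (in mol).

312 mol

Stoichiometric O₂ = 1.5 × 316 = 474 mol; O₂ fed = 474 × 1.855 = 879.3 mol.
Fuel reacted = 0.987 × 316 → ξ = 311.9 mol.
Outlet (n = n₀ + ν ξ):
  CH₃OH: 316 − 1(311.9) = 4.108
  O₂: 879.3 − 1.5(311.9) = 411.4
  CO₂: 0 + 1(311.9) = 311.9
  H₂O: 0 + 2(311.9) = 623.8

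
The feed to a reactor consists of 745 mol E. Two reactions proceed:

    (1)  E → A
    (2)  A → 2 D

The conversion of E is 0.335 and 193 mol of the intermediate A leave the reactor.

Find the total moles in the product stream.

Conversion of E: E consumed = 1ξ₁ = 0.335 × 745 → ξ₁ = 249.6 mol.
A balance: n_A = 0 + 1ξ₁ − 1ξ₂ = 193 → ξ₂ = (1·249.6 − 193)/1 = 56.58 mol.
Outlet amounts (n = n₀ + Σ ν·ξ):
  E: 745 − 1(249.6) = 495.4
  A: 0 + 1(249.6) − 1(56.58) = 193
  D: 0 + 2(56.58) = 113.2
Total out = 495.4 + 193 + 113.2 = 801.6 mol.

802 mol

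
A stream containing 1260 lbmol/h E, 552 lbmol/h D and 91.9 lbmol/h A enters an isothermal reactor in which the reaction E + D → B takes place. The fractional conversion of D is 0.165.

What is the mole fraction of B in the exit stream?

D reacted = 0.165 × 552 = 91.08 lbmol/h; ν_D = −1, so ξ = 91.08/1 = 91.08 lbmol/h.
Outlet amounts (n = n₀ + ν ξ):
  E: 1260 − 1(91.08) = 1169
  D: 552 − 1(91.08) = 460.9
  B: 0 + 1(91.08) = 91.08
  A: 91.9 (inert)
Total out = 1813 lbmol/h; y_B = 91.08 / 1813 = 0.05024.

0.0502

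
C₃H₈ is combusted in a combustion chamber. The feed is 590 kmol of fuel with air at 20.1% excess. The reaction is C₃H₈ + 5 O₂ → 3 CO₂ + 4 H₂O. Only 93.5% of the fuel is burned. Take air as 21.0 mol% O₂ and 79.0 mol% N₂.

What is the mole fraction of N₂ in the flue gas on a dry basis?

Stoichiometric O₂ = 5 × 590 = 2950 kmol; O₂ fed = 2950 × 1.201 = 3543 kmol.
N₂ fed = 3543 × 79/21 = 13330 kmol.
Fuel reacted = 0.935 × 590 → ξ = 551.6 kmol.
Outlet (n = n₀ + ν ξ):
  C₃H₈: 590 − 1(551.6) = 38.35
  O₂: 3543 − 5(551.6) = 784.7
  N₂: 13330 (inert)
  CO₂: 0 + 3(551.6) = 1655
  H₂O: 0 + 4(551.6) = 2207
Dry total = 15810 kmol; y_N₂ (dry) = 13330 / 15810 = 0.8432.

0.843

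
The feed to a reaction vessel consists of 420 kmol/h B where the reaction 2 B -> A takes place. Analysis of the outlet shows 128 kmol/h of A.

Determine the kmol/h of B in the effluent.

For A: n = n₀ + 1ξ → 128 = 0 + 1ξ, giving ξ = 128 kmol/h.
Outlet amounts (n = n₀ + ν ξ):
  B: 420 − 2(128) = 164
  A: 0 + 1(128) = 128

164 kmol/h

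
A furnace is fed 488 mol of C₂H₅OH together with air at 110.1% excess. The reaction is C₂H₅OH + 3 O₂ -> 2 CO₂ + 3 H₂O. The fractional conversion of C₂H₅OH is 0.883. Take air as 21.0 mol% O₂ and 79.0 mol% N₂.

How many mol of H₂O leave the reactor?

1290 mol

Stoichiometric O₂ = 3 × 488 = 1464 mol; O₂ fed = 1464 × 2.101 = 3076 mol.
N₂ fed = 3076 × 79/21 = 11570 mol.
Fuel reacted = 0.883 × 488 → ξ = 430.9 mol.
Outlet (n = n₀ + ν ξ):
  C₂H₅OH: 488 − 1(430.9) = 57.1
  O₂: 3076 − 3(430.9) = 1783
  N₂: 11570 (inert)
  CO₂: 0 + 2(430.9) = 861.8
  H₂O: 0 + 3(430.9) = 1293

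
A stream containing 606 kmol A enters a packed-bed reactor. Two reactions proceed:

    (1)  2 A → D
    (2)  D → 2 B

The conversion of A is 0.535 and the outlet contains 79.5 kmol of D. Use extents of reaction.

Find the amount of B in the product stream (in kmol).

Conversion of A: A consumed = 2ξ₁ = 0.535 × 606 → ξ₁ = 162.1 kmol.
D balance: n_D = 0 + 1ξ₁ − 1ξ₂ = 79.5 → ξ₂ = (1·162.1 − 79.5)/1 = 82.61 kmol.
Outlet amounts (n = n₀ + Σ ν·ξ):
  A: 606 − 2(162.1) = 281.8
  D: 0 + 1(162.1) − 1(82.61) = 79.5
  B: 0 + 2(82.61) = 165.2

165 kmol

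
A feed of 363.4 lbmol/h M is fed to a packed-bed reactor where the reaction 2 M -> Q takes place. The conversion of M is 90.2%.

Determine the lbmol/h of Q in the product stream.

M reacted = 0.902 × 363.4 = 327.8 lbmol/h; ν_M = −2, so ξ = 327.8/2 = 163.9 lbmol/h.
Outlet amounts (n = n₀ + ν ξ):
  M: 363.4 − 2(163.9) = 35.61
  Q: 0 + 1(163.9) = 163.9

164 lbmol/h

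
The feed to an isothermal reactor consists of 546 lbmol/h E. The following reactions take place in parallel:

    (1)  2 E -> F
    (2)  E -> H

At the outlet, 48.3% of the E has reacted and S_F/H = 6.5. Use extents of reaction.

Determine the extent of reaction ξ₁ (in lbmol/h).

ξ₁ = 122 lbmol/h

Conversion of E: E consumed = 0.483 × 546 = 263.7 lbmol/h = 2ξ₁ + 1ξ₂.
Selectivity: 1ξ₁ / (1ξ₂) = 6.5 → ξ₁ = 6.5 ξ₂.
Substitute: (2·6.5 + 1) ξ₂ = 263.7 → ξ₂ = 18.84 lbmol/h, ξ₁ = 122.4 lbmol/h.
Outlet amounts (n = n₀ + Σ ν·ξ):
  E: 546 − 2(122.4) − 1(18.84) = 282.3
  F: 0 + 1(122.4) = 122.4
  H: 0 + 1(18.84) = 18.84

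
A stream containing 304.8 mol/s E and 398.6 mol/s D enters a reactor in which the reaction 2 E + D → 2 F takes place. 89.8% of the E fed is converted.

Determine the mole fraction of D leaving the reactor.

E reacted = 0.898 × 304.8 = 273.7 mol/s; ν_E = −2, so ξ = 273.7/2 = 136.9 mol/s.
Outlet amounts (n = n₀ + ν ξ):
  E: 304.8 − 2(136.9) = 31.09
  D: 398.6 − 1(136.9) = 261.7
  F: 0 + 2(136.9) = 273.7
Total out = 566.5 mol/s; y_D = 261.7 / 566.5 = 0.462.

0.462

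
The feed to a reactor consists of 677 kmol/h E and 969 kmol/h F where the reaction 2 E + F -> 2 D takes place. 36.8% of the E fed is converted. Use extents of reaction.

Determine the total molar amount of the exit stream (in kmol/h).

1520 kmol/h

E reacted = 0.368 × 677 = 249.1 kmol/h; ν_E = −2, so ξ = 249.1/2 = 124.6 kmol/h.
Outlet amounts (n = n₀ + ν ξ):
  E: 677 − 2(124.6) = 427.9
  F: 969 − 1(124.6) = 844.4
  D: 0 + 2(124.6) = 249.1
Total out = 427.9 + 844.4 + 249.1 = 1521 kmol/h.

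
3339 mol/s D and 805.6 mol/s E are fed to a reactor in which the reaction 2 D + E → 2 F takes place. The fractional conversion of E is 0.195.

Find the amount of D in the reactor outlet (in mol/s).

E reacted = 0.195 × 805.6 = 157.1 mol/s; ν_E = −1, so ξ = 157.1/1 = 157.1 mol/s.
Outlet amounts (n = n₀ + ν ξ):
  D: 3339 − 2(157.1) = 3025
  E: 805.6 − 1(157.1) = 648.5
  F: 0 + 2(157.1) = 314.2

3020 mol/s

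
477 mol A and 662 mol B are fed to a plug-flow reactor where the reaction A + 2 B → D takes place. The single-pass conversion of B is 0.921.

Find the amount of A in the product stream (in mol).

172 mol

B reacted = 0.921 × 662 = 609.7 mol; ν_B = −2, so ξ = 609.7/2 = 304.9 mol.
Outlet amounts (n = n₀ + ν ξ):
  A: 477 − 1(304.9) = 172.1
  B: 662 − 2(304.9) = 52.3
  D: 0 + 1(304.9) = 304.9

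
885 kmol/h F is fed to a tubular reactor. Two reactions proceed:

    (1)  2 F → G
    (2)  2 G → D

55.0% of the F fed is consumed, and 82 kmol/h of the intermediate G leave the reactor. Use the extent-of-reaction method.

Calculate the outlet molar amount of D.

80.7 kmol/h

Conversion of F: F consumed = 2ξ₁ = 0.55 × 885 → ξ₁ = 243.4 kmol/h.
G balance: n_G = 0 + 1ξ₁ − 2ξ₂ = 82 → ξ₂ = (1·243.4 − 82)/2 = 80.69 kmol/h.
Outlet amounts (n = n₀ + Σ ν·ξ):
  F: 885 − 2(243.4) = 398.2
  G: 0 + 1(243.4) − 2(80.69) = 82
  D: 0 + 1(80.69) = 80.69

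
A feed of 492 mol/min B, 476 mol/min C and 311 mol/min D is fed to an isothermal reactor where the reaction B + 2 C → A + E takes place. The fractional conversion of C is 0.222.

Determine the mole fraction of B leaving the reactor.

C reacted = 0.222 × 476 = 105.7 mol/min; ν_C = −2, so ξ = 105.7/2 = 52.84 mol/min.
Outlet amounts (n = n₀ + ν ξ):
  B: 492 − 1(52.84) = 439.2
  C: 476 − 2(52.84) = 370.3
  A: 0 + 1(52.84) = 52.84
  E: 0 + 1(52.84) = 52.84
  D: 311 (inert)
Total out = 1226 mol/min; y_B = 439.2 / 1226 = 0.3582.

0.358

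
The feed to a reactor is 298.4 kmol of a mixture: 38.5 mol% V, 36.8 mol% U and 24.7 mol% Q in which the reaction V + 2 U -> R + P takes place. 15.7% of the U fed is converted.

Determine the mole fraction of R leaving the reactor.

U reacted = 0.157 × 109.8 = 17.24 kmol; ν_U = −2, so ξ = 17.24/2 = 8.62 kmol.
Outlet amounts (n = n₀ + ν ξ):
  V: 114.9 − 1(8.62) = 106.3
  U: 109.8 − 2(8.62) = 92.57
  R: 0 + 1(8.62) = 8.62
  P: 0 + 1(8.62) = 8.62
  Q: 73.7 (inert)
Total out = 289.8 kmol; y_R = 8.62 / 289.8 = 0.02975.

0.0297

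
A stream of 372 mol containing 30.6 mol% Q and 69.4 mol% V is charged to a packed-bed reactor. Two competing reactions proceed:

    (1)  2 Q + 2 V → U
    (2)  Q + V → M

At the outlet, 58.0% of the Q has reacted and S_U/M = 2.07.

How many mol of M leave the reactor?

12.8 mol

Conversion of Q: Q consumed = 0.58 × 113.8 = 66.02 mol = 2ξ₁ + 1ξ₂.
Selectivity: 1ξ₁ / (1ξ₂) = 2.07 → ξ₁ = 2.07 ξ₂.
Substitute: (2·2.07 + 1) ξ₂ = 66.02 → ξ₂ = 12.84 mol, ξ₁ = 26.59 mol.
Outlet amounts (n = n₀ + Σ ν·ξ):
  Q: 113.8 − 2(26.59) − 1(12.84) = 47.81
  V: 258.2 − 2(26.59) − 1(12.84) = 192.1
  U: 0 + 1(26.59) = 26.59
  M: 0 + 1(12.84) = 12.84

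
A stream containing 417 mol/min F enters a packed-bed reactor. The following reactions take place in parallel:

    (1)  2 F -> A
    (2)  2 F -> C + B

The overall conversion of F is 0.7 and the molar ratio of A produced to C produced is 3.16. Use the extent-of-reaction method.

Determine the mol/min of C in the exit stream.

Conversion of F: F consumed = 0.7 × 417 = 291.9 mol/min = 2ξ₁ + 2ξ₂.
Selectivity: 1ξ₁ / (1ξ₂) = 3.16 → ξ₁ = 3.16 ξ₂.
Substitute: (2·3.16 + 2) ξ₂ = 291.9 → ξ₂ = 35.08 mol/min, ξ₁ = 110.9 mol/min.
Outlet amounts (n = n₀ + Σ ν·ξ):
  F: 417 − 2(110.9) − 2(35.08) = 125.1
  A: 0 + 1(110.9) = 110.9
  C: 0 + 1(35.08) = 35.08
  B: 0 + 1(35.08) = 35.08

35.1 mol/min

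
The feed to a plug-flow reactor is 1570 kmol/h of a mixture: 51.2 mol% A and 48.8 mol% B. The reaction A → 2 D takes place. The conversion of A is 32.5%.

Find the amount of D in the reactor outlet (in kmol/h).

522 kmol/h

A reacted = 0.325 × 803.8 = 261.2 kmol/h; ν_A = −1, so ξ = 261.2/1 = 261.2 kmol/h.
Outlet amounts (n = n₀ + ν ξ):
  A: 803.8 − 1(261.2) = 542.6
  D: 0 + 2(261.2) = 522.5
  B: 766.2 (inert)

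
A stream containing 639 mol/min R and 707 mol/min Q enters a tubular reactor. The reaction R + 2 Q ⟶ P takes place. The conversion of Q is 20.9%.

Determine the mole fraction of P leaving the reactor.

Q reacted = 0.209 × 707 = 147.8 mol/min; ν_Q = −2, so ξ = 147.8/2 = 73.88 mol/min.
Outlet amounts (n = n₀ + ν ξ):
  R: 639 − 1(73.88) = 565.1
  Q: 707 − 2(73.88) = 559.2
  P: 0 + 1(73.88) = 73.88
Total out = 1198 mol/min; y_P = 73.88 / 1198 = 0.06166.

0.0617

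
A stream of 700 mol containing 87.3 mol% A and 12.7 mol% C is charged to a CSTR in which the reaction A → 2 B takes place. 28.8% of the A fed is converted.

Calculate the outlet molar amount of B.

A reacted = 0.288 × 611.1 = 176 mol; ν_A = −1, so ξ = 176/1 = 176 mol.
Outlet amounts (n = n₀ + ν ξ):
  A: 611.1 − 1(176) = 435.1
  B: 0 + 2(176) = 352
  C: 88.9 (inert)

352 mol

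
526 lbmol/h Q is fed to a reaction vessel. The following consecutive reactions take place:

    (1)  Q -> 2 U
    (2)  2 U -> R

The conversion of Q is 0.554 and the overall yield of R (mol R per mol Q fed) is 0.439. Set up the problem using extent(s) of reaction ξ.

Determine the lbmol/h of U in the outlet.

121 lbmol/h

Conversion of Q: Q consumed = 1ξ₁ = 0.554 × 526 → ξ₁ = 291.4 lbmol/h.
Yield of R: 1ξ₂ / 526 = 0.439 → ξ₂ = 230.9 lbmol/h.
Outlet amounts (n = n₀ + Σ ν·ξ):
  Q: 526 − 1(291.4) = 234.6
  U: 0 + 2(291.4) − 2(230.9) = 121
  R: 0 + 1(230.9) = 230.9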